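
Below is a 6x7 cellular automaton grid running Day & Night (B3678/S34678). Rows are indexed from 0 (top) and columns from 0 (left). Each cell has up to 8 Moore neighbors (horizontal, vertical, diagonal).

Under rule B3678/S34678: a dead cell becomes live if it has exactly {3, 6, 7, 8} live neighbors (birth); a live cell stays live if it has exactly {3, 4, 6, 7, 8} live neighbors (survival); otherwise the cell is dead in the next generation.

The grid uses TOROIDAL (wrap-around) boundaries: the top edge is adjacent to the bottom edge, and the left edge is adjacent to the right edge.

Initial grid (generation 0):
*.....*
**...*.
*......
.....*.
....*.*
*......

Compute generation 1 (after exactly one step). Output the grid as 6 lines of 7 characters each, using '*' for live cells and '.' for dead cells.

Answer: *.....*
**.....
.*.....
......*
.....*.
*....*.

Derivation:
Simulating step by step:
Generation 0 (given above): 10 live cells
Generation 1: 9 live cells
(generation 1 grid is the final answer)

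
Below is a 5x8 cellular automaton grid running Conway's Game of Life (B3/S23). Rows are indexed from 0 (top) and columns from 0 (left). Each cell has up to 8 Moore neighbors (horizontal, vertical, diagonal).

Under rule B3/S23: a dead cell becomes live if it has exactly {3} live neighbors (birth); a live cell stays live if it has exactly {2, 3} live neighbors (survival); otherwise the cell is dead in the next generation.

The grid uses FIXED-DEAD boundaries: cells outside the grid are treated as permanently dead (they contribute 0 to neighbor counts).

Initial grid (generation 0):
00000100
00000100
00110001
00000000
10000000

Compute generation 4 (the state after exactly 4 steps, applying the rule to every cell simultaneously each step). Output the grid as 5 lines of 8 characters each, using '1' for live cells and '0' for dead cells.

Answer: 00000000
00000000
00000000
00000000
00000000

Derivation:
Simulating step by step:
Generation 0 (given above): 6 live cells
Generation 1: 2 live cells
00000000
00001010
00000000
00000000
00000000
Generation 2: 0 live cells
00000000
00000000
00000000
00000000
00000000
Generation 3: 0 live cells
00000000
00000000
00000000
00000000
00000000
Generation 4: 0 live cells
(generation 4 grid is the final answer)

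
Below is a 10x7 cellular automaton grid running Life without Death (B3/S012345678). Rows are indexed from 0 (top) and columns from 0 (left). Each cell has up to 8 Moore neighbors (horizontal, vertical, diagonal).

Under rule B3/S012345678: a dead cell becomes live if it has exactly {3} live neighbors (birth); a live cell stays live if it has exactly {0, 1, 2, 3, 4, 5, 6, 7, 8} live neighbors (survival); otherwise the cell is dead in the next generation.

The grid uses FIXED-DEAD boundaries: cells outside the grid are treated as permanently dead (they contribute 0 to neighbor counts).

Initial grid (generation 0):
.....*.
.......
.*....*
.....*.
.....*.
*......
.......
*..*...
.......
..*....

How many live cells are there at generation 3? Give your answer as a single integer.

Simulating step by step:
Generation 0 (given above): 9 live cells
Generation 1: 10 live cells
.....*.
.......
.*....*
.....**
.....*.
*......
.......
*..*...
.......
..*....
Generation 2: 12 live cells
.....*.
.......
.*...**
.....**
.....**
*......
.......
*..*...
.......
..*....
Generation 3: 15 live cells
.....*.
.....**
.*...**
....***
.....**
*......
.......
*..*...
.......
..*....
Population at generation 3: 15

Answer: 15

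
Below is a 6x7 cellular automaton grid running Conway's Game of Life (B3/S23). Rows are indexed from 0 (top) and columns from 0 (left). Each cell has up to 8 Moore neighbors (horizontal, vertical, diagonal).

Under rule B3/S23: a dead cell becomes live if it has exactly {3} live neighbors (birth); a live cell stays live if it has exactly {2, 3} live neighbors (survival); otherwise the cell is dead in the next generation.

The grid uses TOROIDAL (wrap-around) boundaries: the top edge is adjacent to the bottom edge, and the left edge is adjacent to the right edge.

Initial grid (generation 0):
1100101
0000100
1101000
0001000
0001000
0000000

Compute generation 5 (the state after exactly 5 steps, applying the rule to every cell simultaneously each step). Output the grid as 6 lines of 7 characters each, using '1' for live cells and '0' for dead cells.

Answer: 1110001
1001100
0101000
0110000
0000000
1100001

Derivation:
Simulating step by step:
Generation 0 (given above): 10 live cells
Generation 1: 13 live cells
1000010
0011111
0011100
0001100
0000000
1000000
Generation 2: 10 live cells
1101010
0110001
0000000
0010100
0000000
0000001
Generation 3: 10 live cells
0100010
0110001
0111000
0000000
0000000
1000001
Generation 4: 10 live cells
0110010
0001000
1101000
0010000
0000000
1000001
Generation 5: 14 live cells
(generation 5 grid is the final answer)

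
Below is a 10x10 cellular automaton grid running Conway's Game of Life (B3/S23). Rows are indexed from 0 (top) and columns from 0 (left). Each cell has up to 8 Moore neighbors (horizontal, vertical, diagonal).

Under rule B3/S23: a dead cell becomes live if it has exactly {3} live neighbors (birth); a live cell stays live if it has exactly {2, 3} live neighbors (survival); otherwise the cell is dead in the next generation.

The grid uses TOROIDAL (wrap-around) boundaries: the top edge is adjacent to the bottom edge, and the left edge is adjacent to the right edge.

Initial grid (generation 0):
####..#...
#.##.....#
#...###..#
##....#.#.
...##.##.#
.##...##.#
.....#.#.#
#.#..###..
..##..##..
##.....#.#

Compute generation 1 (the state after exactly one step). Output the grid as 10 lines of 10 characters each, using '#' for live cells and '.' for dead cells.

Simulating step by step:
Generation 0 (given above): 44 live cells
Generation 1: 34 live cells
(generation 1 grid is the final answer)

Answer: ...#....#.
......#...
..#######.
.#.#....#.
...#.....#
..###....#
..#..#...#
.#####....
..##.#...#
.......###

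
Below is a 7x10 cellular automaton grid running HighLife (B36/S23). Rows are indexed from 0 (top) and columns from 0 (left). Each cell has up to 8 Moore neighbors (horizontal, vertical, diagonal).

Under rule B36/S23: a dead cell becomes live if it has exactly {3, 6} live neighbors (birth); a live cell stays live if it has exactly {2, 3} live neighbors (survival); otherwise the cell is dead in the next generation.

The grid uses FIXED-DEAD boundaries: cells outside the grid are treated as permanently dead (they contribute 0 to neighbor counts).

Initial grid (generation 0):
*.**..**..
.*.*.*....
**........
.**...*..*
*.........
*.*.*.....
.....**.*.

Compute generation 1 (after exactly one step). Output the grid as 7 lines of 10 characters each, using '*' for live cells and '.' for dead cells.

Simulating step by step:
Generation 0 (given above): 21 live cells
Generation 1: 16 live cells
(generation 1 grid is the final answer)

Answer: .****.*...
...**.*...
*.........
..*.......
*.**......
.*...*....
.....*....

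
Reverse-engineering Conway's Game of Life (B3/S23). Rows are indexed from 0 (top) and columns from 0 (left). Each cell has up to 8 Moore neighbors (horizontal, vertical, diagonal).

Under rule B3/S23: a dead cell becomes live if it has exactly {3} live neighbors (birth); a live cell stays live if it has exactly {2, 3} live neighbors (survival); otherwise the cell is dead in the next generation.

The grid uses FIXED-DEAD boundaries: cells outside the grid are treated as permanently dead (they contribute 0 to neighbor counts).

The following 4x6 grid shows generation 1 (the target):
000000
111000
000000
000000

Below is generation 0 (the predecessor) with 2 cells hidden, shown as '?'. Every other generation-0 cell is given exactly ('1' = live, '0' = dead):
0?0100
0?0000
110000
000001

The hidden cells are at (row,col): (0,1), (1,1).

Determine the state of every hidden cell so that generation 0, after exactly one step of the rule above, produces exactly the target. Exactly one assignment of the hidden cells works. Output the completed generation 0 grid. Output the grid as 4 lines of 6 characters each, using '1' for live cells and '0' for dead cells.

Hidden generation-0 cells (in order): (0,1), (1,1).
A hidden cell only influences target cells in its own 3x3 neighborhood. Try each of the 2^2 = 4 assignments, step the completed generation 0 forward once under B3/S23, and compare with the target:
  (0,1)=0 (1,1)=0 -> step gives (1,0)='0' but target has '1' -> reject
  (0,1)=0 (1,1)=1 -> step gives (2,0)='1' but target has '0' -> reject
  (0,1)=1 (1,1)=0 -> step reproduces the target at every cell -> ACCEPT
  (0,1)=1 (1,1)=1 -> step gives (0,2)='1' but target has '0' -> reject
Unique solution: (0,1)=live, (1,1)=dead.
Check: live-neighbor counts of every cell in the completed generation 0:
102010
333110
111011
221010
Applying B3/S23 to generation 0 with these counts gives:
000000
111000
000000
000000
which matches the target exactly.

Answer: 010100
000000
110000
000001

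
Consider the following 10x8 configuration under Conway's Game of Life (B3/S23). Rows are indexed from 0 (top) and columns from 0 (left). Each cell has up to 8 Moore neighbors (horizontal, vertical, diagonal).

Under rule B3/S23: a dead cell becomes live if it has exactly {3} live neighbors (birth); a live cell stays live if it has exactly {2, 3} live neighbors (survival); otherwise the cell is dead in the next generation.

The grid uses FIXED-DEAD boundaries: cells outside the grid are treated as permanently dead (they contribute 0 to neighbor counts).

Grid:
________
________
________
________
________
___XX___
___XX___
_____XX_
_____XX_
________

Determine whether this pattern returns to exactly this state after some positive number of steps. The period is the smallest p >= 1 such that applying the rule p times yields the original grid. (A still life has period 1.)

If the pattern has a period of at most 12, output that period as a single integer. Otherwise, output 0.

Answer: 2

Derivation:
Simulating and comparing each generation to the original:
Gen 0 (original, given above): 8 live cells
Gen 1: 6 live cells, differs from original
Gen 2: 8 live cells, MATCHES original -> period = 2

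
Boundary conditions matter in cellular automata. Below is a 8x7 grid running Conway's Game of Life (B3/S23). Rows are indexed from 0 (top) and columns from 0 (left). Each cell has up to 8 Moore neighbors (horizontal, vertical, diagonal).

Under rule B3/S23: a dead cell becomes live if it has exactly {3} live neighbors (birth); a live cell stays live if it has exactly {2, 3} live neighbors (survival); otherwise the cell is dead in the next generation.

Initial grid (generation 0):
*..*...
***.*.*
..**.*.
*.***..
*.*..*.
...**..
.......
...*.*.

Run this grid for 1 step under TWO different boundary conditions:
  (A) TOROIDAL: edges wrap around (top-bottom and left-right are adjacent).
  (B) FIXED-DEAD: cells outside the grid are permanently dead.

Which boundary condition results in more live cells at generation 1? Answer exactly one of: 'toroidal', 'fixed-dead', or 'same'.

Under TOROIDAL boundary, generation 1:
*..*.*.
*...***
.....*.
.....*.
..*..**
...**..
...*...
....*..
Population = 16

Under FIXED-DEAD boundary, generation 1:
*.**...
*...**.
*....*.
.....*.
..*..*.
...**..
...*...
.......
Population = 14

Comparison: toroidal=16, fixed-dead=14 -> toroidal

Answer: toroidal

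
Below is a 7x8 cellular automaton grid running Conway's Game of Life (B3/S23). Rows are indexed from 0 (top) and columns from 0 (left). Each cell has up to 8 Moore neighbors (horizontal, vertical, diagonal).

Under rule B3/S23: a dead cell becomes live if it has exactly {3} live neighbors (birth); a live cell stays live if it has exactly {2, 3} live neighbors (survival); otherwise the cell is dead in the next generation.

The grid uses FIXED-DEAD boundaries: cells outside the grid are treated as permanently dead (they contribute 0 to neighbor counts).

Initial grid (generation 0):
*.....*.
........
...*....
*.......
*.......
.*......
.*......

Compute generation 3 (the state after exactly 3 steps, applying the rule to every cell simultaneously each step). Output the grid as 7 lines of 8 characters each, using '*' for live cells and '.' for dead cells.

Simulating step by step:
Generation 0 (given above): 7 live cells
Generation 1: 4 live cells
........
........
........
........
**......
**......
........
Generation 2: 4 live cells
........
........
........
........
**......
**......
........
Generation 3: 4 live cells
(generation 3 grid is the final answer)

Answer: ........
........
........
........
**......
**......
........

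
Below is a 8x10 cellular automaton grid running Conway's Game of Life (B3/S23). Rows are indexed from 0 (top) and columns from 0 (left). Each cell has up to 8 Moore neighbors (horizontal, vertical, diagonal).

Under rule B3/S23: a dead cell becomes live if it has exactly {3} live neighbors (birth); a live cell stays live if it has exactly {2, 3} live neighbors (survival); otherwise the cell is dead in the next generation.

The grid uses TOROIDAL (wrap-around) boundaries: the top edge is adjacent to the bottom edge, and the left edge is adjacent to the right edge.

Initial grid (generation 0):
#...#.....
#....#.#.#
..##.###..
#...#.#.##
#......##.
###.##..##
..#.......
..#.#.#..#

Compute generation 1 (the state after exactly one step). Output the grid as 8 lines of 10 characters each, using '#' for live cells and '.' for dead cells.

Simulating step by step:
Generation 0 (given above): 31 live cells
Generation 1: 32 live cells
(generation 1 grid is the final answer)

Answer: ##.##.#.#.
##.#.#.###
.#.#......
##.##.....
...##.#...
#.##...##.
..#.#...#.
.#...#....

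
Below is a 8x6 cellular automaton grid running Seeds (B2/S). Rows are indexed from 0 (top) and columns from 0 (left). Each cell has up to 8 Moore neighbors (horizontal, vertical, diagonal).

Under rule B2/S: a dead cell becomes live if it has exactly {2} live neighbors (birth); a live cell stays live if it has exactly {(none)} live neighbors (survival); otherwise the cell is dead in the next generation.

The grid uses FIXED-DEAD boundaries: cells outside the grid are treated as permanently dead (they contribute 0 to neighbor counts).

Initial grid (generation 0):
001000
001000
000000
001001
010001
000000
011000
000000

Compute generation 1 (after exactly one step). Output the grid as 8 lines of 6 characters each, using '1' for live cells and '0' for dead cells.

Answer: 010100
010100
011100
010010
001010
100000
000000
011000

Derivation:
Simulating step by step:
Generation 0 (given above): 8 live cells
Generation 1: 14 live cells
(generation 1 grid is the final answer)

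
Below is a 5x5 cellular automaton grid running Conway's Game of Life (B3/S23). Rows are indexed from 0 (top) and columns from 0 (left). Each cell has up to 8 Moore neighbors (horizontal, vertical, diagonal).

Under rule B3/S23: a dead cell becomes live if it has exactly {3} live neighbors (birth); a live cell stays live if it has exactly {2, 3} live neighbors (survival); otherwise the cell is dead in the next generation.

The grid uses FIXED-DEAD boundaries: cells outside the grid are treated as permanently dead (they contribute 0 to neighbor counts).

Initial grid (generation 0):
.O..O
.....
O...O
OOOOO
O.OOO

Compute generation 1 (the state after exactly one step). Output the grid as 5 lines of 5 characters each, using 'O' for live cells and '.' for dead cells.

Answer: .....
.....
O.O.O
O....
O...O

Derivation:
Simulating step by step:
Generation 0 (given above): 13 live cells
Generation 1: 6 live cells
(generation 1 grid is the final answer)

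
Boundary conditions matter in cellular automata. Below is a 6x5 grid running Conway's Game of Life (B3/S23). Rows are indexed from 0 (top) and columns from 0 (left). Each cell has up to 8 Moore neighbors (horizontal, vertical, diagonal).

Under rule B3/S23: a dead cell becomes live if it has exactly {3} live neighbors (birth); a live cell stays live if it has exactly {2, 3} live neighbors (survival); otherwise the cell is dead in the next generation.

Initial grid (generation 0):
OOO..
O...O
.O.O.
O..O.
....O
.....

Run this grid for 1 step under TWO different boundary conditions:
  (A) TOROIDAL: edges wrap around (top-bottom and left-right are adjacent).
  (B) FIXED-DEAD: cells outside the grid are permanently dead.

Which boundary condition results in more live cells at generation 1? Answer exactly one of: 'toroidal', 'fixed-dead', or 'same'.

Under TOROIDAL boundary, generation 1:
OO..O
...OO
.OOO.
O.OO.
....O
OO...
Population = 14

Under FIXED-DEAD boundary, generation 1:
OO...
O..O.
OOOOO
..OOO
.....
.....
Population = 12

Comparison: toroidal=14, fixed-dead=12 -> toroidal

Answer: toroidal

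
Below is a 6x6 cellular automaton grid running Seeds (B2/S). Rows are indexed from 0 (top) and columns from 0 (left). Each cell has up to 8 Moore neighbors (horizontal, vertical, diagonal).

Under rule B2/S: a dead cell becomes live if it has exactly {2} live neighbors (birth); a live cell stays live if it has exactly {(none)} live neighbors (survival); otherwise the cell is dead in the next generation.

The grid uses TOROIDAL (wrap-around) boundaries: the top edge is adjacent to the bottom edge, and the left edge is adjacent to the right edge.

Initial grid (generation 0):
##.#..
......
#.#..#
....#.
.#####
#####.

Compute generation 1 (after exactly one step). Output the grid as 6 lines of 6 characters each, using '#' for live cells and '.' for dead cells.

Answer: ......
...##.
.#.##.
......
......
......

Derivation:
Simulating step by step:
Generation 0 (given above): 17 live cells
Generation 1: 5 live cells
(generation 1 grid is the final answer)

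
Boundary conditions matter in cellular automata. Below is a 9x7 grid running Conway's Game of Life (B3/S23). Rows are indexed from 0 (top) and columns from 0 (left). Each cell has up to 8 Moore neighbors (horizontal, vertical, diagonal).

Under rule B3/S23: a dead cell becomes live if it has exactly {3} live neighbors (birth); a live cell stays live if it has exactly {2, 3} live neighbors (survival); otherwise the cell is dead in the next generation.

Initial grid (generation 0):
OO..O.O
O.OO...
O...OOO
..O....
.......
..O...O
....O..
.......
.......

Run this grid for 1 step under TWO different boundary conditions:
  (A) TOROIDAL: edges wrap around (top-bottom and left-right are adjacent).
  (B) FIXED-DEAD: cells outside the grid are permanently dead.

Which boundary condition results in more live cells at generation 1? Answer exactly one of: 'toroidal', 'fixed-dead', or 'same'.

Under TOROIDAL boundary, generation 1:
OOOO..O
..OO...
O.O.OOO
.....OO
.......
.......
.......
.......
O......
Population = 15

Under FIXED-DEAD boundary, generation 1:
OOOO...
O.OO..O
..O.OO.
.....O.
.......
.......
.......
.......
.......
Population = 12

Comparison: toroidal=15, fixed-dead=12 -> toroidal

Answer: toroidal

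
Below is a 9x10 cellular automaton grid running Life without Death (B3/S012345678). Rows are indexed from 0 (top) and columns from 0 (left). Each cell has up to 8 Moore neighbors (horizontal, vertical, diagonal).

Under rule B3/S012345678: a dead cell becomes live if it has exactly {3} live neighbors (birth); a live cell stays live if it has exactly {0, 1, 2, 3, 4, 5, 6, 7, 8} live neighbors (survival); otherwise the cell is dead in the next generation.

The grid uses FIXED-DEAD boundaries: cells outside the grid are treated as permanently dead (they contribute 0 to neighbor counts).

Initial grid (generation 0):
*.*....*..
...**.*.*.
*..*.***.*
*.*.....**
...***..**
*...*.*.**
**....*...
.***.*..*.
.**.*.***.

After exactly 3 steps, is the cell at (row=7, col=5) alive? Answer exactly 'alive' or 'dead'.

Answer: alive

Derivation:
Simulating step by step:
Generation 0 (given above): 41 live cells
Generation 1: 56 live cells
*.**...*..
.****.*.*.
****.***.*
***.....**
.*.***..**
**.**.*.**
**.**.*.**
.*****..*.
.**.*****.
Generation 2: 57 live cells
*.***..*..
.****.*.*.
****.***.*
***.....**
.*.***..**
**.**.*.**
**.**.*.**
.*****..*.
.**.*****.
Generation 3: 58 live cells
*.****.*..
.****.*.*.
****.***.*
***.....**
.*.***..**
**.**.*.**
**.**.*.**
.*****..*.
.**.*****.

Cell (7,5) at generation 3: 1 -> alive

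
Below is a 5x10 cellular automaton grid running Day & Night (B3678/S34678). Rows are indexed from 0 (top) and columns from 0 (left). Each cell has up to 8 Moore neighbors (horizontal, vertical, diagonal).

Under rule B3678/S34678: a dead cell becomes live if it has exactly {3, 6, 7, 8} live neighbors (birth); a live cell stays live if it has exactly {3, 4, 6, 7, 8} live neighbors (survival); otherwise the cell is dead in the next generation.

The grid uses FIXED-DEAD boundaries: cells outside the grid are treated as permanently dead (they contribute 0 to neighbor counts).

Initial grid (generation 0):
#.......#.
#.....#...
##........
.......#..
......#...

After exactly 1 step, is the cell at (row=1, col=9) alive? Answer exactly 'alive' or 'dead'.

Simulating step by step:
Generation 0 (given above): 8 live cells
Generation 1: 1 live cells
..........
#.........
..........
..........
..........

Cell (1,9) at generation 1: 0 -> dead

Answer: dead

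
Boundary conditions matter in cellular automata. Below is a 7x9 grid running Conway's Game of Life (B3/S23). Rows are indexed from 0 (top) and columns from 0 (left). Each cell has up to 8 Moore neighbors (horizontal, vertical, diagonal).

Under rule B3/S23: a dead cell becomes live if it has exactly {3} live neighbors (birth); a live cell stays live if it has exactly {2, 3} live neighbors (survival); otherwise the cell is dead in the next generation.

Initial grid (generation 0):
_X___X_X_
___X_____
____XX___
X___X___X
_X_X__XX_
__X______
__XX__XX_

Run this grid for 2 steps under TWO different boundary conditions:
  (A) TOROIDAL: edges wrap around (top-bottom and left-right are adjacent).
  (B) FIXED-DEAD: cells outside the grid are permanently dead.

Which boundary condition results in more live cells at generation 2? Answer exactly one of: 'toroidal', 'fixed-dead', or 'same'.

Answer: toroidal

Derivation:
Under TOROIDAL boundary, generation 2:
___XX__X_
______X__
___X____X
______X__
___XX_X__
______X__
_X_XX_XX_
Population = 16

Under FIXED-DEAD boundary, generation 2:
_________
_____XX__
___X___X_
______XX_
_X_XX_XX_
_X_______
__X______
Population = 13

Comparison: toroidal=16, fixed-dead=13 -> toroidal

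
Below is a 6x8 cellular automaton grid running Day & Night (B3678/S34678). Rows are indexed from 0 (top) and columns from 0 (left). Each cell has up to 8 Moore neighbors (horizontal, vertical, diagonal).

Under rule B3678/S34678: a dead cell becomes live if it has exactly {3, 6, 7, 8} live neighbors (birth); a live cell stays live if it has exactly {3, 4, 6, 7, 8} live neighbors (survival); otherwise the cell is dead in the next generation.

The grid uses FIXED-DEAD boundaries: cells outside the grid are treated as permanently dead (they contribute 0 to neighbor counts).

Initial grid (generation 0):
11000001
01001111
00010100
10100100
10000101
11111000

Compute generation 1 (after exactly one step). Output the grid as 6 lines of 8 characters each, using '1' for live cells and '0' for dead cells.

Answer: 00000100
10101110
01100100
01000000
11000010
01000000

Derivation:
Simulating step by step:
Generation 0 (given above): 21 live cells
Generation 1: 14 live cells
(generation 1 grid is the final answer)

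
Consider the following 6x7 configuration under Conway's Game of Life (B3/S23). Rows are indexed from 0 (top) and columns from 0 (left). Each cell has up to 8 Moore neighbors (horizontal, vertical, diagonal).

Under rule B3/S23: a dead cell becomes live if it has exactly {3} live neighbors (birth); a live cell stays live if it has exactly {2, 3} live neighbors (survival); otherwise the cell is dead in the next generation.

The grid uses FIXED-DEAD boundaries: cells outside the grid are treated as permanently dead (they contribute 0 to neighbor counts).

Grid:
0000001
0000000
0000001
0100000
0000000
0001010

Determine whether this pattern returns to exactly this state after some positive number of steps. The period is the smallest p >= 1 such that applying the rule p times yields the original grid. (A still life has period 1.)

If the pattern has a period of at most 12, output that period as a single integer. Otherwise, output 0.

Simulating and comparing each generation to the original:
Gen 0 (original, given above): 5 live cells
Gen 1: 0 live cells, differs from original
Gen 2: 0 live cells, differs from original
Gen 3: 0 live cells, differs from original
Gen 4: 0 live cells, differs from original
Gen 5: 0 live cells, differs from original
Gen 6: 0 live cells, differs from original
Gen 7: 0 live cells, differs from original
Gen 8: 0 live cells, differs from original
Gen 9: 0 live cells, differs from original
Gen 10: 0 live cells, differs from original
Gen 11: 0 live cells, differs from original
Gen 12: 0 live cells, differs from original
No period found within 12 steps.

Answer: 0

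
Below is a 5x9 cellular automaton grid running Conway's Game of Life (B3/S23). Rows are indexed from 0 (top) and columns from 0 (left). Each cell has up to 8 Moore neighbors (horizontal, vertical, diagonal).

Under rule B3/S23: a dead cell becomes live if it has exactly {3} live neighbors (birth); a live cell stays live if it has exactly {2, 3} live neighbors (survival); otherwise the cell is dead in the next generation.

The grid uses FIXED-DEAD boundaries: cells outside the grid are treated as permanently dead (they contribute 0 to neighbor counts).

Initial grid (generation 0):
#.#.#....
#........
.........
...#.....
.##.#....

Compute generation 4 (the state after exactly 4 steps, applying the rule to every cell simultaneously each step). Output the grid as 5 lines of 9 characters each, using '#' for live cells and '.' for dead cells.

Answer: .........
.........
..#......
.#.......
..#......

Derivation:
Simulating step by step:
Generation 0 (given above): 8 live cells
Generation 1: 6 live cells
.#.......
.#.......
.........
..##.....
..##.....
Generation 2: 5 live cells
.........
.........
..#......
..##.....
..##.....
Generation 3: 5 live cells
.........
.........
..##.....
.#.......
..##.....
Generation 4: 3 live cells
(generation 4 grid is the final answer)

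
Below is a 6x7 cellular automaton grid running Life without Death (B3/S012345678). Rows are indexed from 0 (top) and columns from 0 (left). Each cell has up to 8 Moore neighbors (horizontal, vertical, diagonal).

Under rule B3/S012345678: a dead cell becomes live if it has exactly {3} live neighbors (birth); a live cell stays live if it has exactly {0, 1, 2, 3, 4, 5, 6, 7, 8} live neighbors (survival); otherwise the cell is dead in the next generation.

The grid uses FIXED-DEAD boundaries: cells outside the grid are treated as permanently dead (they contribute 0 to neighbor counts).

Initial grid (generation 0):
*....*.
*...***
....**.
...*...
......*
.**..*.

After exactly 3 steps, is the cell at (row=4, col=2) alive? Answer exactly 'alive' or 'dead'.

Answer: alive

Derivation:
Simulating step by step:
Generation 0 (given above): 13 live cells
Generation 1: 20 live cells
*...***
*...***
...****
...***.
..*...*
.**..*.
Generation 2: 22 live cells
*...***
*...***
...****
..****.
.**...*
.**..*.
Generation 3: 24 live cells
*...***
*...***
..*****
.*****.
.**...*
.**..*.

Cell (4,2) at generation 3: 1 -> alive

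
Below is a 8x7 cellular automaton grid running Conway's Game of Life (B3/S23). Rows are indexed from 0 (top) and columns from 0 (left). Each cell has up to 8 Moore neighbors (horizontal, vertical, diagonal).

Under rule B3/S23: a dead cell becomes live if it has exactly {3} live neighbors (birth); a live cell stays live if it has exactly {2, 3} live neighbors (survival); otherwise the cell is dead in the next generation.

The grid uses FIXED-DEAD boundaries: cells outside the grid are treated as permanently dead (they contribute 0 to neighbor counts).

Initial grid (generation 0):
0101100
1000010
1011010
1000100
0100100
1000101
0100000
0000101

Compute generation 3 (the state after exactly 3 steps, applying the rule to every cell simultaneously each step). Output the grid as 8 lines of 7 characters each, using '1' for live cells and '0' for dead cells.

Answer: 0000000
0000111
0100011
0111011
1001100
0111000
0100000
0000000

Derivation:
Simulating step by step:
Generation 0 (given above): 19 live cells
Generation 1: 17 live cells
0000100
1000010
1001010
1010110
1101100
1100010
0000000
0000000
Generation 2: 13 live cells
0000000
0000010
1001011
1010010
0001000
1110100
0000000
0000000
Generation 3: 18 live cells
(generation 3 grid is the final answer)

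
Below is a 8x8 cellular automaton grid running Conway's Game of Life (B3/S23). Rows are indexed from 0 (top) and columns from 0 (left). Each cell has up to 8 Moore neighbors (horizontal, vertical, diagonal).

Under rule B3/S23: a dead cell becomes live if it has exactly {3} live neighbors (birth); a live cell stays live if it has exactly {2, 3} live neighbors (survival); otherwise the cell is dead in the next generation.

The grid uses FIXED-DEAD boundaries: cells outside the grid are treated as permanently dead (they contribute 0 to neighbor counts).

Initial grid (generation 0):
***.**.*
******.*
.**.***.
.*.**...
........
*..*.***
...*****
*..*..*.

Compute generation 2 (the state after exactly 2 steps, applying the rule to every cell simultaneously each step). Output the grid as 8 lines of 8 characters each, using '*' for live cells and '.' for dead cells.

Simulating step by step:
Generation 0 (given above): 34 live cells
Generation 1: 18 live cells
*....*..
.......*
......*.
.*.**...
..**.**.
...*...*
..**....
...*..**
Generation 2: 14 live cells
(generation 2 grid is the final answer)

Answer: ........
......*.
........
...**.*.
.....**.
......*.
..***.**
..**....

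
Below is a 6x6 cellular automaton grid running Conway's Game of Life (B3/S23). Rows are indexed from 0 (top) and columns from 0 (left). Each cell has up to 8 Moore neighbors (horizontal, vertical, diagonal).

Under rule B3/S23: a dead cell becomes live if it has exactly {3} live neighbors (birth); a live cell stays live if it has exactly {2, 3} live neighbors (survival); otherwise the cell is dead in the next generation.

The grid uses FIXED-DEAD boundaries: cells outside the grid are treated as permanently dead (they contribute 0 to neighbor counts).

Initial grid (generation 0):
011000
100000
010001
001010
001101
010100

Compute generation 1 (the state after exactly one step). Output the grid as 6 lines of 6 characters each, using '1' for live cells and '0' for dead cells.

Simulating step by step:
Generation 0 (given above): 12 live cells
Generation 1: 11 live cells
(generation 1 grid is the final answer)

Answer: 010000
101000
010000
011011
010000
000110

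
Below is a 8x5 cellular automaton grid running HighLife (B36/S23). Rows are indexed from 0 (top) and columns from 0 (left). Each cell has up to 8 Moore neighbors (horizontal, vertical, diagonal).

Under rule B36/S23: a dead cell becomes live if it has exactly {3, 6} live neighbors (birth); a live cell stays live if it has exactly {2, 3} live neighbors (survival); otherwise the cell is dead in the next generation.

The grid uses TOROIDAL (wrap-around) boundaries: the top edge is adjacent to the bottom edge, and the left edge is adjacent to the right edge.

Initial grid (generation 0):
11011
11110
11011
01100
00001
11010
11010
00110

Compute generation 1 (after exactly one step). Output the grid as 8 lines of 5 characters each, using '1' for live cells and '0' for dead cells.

Simulating step by step:
Generation 0 (given above): 23 live cells
Generation 1: 10 live cells
(generation 1 grid is the final answer)

Answer: 00000
00000
00000
01100
00011
01010
10110
00001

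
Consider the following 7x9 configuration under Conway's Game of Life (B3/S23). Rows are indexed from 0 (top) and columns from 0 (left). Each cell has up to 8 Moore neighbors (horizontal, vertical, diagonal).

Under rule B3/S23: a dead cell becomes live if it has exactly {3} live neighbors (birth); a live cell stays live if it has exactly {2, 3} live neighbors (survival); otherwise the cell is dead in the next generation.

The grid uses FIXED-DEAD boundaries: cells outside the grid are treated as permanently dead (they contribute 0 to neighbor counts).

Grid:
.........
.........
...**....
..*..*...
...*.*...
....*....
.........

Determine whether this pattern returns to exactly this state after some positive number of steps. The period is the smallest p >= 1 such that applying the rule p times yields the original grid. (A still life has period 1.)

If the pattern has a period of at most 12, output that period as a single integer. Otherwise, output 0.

Answer: 1

Derivation:
Simulating and comparing each generation to the original:
Gen 0 (original, given above): 7 live cells
Gen 1: 7 live cells, MATCHES original -> period = 1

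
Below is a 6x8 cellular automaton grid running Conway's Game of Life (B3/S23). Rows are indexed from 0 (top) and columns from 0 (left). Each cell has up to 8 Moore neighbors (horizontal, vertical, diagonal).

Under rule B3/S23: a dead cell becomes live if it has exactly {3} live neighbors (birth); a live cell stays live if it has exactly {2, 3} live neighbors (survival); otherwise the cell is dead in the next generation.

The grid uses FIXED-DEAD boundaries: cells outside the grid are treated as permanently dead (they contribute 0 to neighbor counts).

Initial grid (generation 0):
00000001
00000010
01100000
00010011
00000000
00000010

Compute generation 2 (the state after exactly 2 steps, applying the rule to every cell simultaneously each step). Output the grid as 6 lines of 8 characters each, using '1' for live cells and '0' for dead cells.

Answer: 00000000
00000000
00000000
00000000
00000000
00000000

Derivation:
Simulating step by step:
Generation 0 (given above): 8 live cells
Generation 1: 6 live cells
00000000
00000000
00100011
00100000
00000011
00000000
Generation 2: 0 live cells
(generation 2 grid is the final answer)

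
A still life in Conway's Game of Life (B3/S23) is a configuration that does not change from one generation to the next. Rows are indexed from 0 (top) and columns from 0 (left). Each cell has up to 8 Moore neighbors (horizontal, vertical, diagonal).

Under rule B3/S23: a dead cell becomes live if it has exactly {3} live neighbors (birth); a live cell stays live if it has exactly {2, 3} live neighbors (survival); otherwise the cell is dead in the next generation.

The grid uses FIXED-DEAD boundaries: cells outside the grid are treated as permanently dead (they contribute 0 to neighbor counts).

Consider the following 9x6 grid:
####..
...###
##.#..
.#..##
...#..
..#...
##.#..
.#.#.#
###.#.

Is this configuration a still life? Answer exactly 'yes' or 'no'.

Answer: no

Derivation:
Compute generation 1 and compare to generation 0 (given above):
Generation 1:
.###..
......
##.#..
##.##.
..###.
.###..
##.##.
...#..
#####.
Cell (0,0) differs: gen0=1 vs gen1=0 -> NOT a still life.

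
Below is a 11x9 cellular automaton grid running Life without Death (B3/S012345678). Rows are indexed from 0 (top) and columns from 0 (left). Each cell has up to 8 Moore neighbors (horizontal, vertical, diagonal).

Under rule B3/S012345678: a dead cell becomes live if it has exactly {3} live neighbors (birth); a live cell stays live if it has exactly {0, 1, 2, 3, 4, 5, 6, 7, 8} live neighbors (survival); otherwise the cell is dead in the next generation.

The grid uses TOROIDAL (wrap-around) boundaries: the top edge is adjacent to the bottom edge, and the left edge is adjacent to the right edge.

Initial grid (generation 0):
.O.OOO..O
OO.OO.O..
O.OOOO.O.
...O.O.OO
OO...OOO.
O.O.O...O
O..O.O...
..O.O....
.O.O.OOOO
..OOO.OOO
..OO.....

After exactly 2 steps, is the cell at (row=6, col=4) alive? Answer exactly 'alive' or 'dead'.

Simulating step by step:
Generation 0 (given above): 48 live cells
Generation 1: 66 live cells
.O.OOO..O
OO.OO.OO.
O.OOOO.O.
...O.O.OO
OOOO.OOO.
O.OOO..OO
O.OO.O..O
OOO.O..OO
OO.O.OOOO
OOOOO.OOO
OOOO..O.O
Generation 2: 67 live cells
.O.OOO..O
OO.OO.OO.
O.OOOO.O.
...O.O.OO
OOOO.OOO.
O.OOO..OO
O.OO.OO.O
OOO.O..OO
OO.O.OOOO
OOOOO.OOO
OOOO..O.O

Cell (6,4) at generation 2: 0 -> dead

Answer: dead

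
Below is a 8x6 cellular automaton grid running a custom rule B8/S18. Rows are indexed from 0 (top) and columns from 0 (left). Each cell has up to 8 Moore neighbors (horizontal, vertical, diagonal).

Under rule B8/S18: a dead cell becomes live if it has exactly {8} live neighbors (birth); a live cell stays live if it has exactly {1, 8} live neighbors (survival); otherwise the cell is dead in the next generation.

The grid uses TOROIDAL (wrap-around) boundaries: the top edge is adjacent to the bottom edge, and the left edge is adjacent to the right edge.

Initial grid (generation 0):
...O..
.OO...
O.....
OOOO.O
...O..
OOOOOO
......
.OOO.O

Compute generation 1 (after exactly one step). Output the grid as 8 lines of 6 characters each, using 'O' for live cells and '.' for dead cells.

Answer: ......
......
......
......
......
......
......
.O....

Derivation:
Simulating step by step:
Generation 0 (given above): 20 live cells
Generation 1: 1 live cells
(generation 1 grid is the final answer)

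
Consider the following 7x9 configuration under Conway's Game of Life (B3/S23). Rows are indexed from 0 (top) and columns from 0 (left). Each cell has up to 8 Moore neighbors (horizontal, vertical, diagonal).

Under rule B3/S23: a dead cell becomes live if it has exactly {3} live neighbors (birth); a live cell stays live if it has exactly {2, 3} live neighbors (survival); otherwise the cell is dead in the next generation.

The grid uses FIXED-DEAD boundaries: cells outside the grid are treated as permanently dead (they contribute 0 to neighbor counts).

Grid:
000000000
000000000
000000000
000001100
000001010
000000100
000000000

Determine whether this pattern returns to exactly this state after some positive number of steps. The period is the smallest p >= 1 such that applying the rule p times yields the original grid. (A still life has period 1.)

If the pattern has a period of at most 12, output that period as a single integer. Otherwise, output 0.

Answer: 1

Derivation:
Simulating and comparing each generation to the original:
Gen 0 (original, given above): 5 live cells
Gen 1: 5 live cells, MATCHES original -> period = 1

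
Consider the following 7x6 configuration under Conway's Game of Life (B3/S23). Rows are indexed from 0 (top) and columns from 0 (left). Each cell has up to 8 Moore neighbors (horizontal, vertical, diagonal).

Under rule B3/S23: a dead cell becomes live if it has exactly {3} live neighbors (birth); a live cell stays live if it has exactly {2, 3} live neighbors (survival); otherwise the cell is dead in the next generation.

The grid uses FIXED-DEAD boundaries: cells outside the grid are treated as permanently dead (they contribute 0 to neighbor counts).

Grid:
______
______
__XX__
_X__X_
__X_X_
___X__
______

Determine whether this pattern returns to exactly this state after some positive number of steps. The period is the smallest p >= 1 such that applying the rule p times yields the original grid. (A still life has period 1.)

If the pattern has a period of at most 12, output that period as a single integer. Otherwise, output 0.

Answer: 1

Derivation:
Simulating and comparing each generation to the original:
Gen 0 (original, given above): 7 live cells
Gen 1: 7 live cells, MATCHES original -> period = 1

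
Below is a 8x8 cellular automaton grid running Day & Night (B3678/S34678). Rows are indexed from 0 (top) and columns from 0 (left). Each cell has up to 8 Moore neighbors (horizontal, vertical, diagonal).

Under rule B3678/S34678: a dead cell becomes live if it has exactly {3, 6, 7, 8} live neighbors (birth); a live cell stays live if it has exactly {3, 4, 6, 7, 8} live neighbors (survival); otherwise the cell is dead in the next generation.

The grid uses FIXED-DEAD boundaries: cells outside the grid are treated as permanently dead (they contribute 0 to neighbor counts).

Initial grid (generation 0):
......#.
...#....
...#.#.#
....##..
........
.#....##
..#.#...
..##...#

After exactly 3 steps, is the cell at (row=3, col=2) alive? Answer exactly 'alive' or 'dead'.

Answer: dead

Derivation:
Simulating step by step:
Generation 0 (given above): 15 live cells
Generation 1: 12 live cells
........
....#.#.
......#.
....#.#.
.....##.
........
.##...##
...#....
Generation 2: 8 live cells
........
.....#..
.......#
......##
.....#..
.....#.#
........
..#.....
Generation 3: 3 live cells
........
........
........
......#.
.......#
......#.
........
........

Cell (3,2) at generation 3: 0 -> dead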